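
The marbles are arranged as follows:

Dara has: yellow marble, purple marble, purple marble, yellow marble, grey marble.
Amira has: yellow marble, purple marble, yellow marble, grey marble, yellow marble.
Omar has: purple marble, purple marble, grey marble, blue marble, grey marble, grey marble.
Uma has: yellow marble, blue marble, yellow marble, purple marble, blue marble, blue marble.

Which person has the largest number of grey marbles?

Omar

Counts by owner (restricted to grey marbles): Omar→3, Amira→1, Dara→1, Uma→0.
The maximum is 3, held uniquely by Omar.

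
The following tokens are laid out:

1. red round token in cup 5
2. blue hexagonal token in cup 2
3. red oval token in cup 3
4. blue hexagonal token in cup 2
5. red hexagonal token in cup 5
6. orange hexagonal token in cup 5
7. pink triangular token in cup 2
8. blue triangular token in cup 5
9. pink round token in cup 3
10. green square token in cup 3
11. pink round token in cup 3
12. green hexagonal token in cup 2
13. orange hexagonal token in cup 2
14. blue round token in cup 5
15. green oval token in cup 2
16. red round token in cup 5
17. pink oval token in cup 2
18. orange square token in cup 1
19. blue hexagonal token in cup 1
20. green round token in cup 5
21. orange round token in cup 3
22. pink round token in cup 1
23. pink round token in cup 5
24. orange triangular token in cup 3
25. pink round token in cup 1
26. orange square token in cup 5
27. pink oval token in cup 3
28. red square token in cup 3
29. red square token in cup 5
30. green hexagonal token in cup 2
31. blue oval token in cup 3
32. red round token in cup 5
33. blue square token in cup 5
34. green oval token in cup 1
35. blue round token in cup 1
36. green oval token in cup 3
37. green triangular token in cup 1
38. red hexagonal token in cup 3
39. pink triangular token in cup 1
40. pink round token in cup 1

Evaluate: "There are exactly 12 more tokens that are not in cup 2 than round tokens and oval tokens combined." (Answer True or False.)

tokens that are not in cup 2: 32.
round tokens: 13; oval tokens: 7; combined: 13 + 7 = 20.
The claim requires 32 − 20 (= 12) to equal 12, which holds.

True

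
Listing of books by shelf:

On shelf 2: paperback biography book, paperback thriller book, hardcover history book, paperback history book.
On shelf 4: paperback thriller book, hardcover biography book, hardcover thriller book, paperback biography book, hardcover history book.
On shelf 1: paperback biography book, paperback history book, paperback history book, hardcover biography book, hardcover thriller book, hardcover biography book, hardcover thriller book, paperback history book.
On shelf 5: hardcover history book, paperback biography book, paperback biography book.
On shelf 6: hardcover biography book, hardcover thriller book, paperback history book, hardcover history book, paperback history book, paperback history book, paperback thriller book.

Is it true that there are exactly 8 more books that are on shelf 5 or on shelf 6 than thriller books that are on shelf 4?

|books on shelf 5 or on shelf 6| = 10.
|thriller books on shelf 4| = 2.
The claim requires 10 − 2 (= 8) to equal 8, which holds.

True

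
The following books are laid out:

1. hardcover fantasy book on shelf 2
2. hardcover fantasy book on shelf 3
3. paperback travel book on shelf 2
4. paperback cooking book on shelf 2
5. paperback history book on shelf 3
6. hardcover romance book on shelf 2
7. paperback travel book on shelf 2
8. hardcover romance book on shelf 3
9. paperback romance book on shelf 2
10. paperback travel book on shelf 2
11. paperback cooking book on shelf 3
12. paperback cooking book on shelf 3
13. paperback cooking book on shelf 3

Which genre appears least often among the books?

Counts by genre: cooking 4, travel 3, romance 3, fantasy 2, history 1.
The minimum is 1, held uniquely by history.

history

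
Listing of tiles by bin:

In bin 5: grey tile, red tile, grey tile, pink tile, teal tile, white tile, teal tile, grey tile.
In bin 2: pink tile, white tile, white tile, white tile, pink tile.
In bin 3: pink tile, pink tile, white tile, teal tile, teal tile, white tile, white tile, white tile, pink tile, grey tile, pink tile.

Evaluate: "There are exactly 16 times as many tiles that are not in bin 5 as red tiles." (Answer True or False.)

There are 16 tiles that are not in bin 5.
There is 1 red tile.
The claim requires 16 = 16 × 1 = 16, which holds.

True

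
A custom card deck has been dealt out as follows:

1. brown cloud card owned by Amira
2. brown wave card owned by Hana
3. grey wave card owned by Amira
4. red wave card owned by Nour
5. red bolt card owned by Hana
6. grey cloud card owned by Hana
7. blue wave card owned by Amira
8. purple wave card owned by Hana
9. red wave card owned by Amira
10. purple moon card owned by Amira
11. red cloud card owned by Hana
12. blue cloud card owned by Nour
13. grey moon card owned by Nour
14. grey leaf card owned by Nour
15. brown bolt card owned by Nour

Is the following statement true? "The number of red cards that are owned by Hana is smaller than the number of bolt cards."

|red cards owned by Hana| = 2.
|bolt cards| = 2.
The claim requires 2 < 2, which does not hold.

False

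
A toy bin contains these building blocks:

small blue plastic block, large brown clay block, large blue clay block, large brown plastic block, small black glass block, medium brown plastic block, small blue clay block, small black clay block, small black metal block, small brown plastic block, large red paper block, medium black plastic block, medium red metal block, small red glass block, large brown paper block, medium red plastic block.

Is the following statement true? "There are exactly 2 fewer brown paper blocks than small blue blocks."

False

There is 1 brown paper block.
There are 2 small blue blocks.
The claim requires 2 − 1 (= 1) to equal 2, which does not hold.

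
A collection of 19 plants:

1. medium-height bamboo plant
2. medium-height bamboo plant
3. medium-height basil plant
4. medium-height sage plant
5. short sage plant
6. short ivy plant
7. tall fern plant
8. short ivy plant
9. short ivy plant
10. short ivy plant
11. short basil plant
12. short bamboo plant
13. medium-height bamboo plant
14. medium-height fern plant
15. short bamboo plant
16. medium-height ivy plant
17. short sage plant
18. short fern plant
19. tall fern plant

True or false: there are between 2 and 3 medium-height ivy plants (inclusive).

False

|medium-height ivy plants| = 1.
The claim requires 2 ≤ 1 ≤ 3, which does not hold.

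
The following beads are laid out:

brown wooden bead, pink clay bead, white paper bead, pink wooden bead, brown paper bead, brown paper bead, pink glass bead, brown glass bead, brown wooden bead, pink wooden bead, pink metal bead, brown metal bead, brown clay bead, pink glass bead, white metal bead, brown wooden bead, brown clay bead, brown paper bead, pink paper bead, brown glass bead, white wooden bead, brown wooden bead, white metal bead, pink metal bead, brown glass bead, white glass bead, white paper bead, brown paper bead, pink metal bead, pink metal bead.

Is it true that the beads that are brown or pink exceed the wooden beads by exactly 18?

False

beads that are brown or pink: 24.
wooden beads: 7.
The claim requires 24 − 7 (= 17) to equal 18, which does not hold.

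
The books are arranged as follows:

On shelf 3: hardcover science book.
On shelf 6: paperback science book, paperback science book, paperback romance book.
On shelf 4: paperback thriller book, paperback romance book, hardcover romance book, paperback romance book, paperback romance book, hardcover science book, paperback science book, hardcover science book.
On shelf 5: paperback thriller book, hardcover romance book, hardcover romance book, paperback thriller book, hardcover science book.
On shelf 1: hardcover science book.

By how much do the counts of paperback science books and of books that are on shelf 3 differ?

2

paperback science books: 3. books on shelf 3: 1.
|3 − 1| = 3 − 1 = 2.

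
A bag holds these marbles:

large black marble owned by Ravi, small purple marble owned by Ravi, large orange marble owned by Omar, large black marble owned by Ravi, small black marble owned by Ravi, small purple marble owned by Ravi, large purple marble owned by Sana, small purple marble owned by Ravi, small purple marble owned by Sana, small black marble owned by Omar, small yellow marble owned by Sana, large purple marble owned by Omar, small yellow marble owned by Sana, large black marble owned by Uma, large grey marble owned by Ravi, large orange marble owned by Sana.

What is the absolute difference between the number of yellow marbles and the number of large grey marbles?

1

yellow marbles: 2. large grey marbles: 1.
|2 − 1| = 2 − 1 = 1.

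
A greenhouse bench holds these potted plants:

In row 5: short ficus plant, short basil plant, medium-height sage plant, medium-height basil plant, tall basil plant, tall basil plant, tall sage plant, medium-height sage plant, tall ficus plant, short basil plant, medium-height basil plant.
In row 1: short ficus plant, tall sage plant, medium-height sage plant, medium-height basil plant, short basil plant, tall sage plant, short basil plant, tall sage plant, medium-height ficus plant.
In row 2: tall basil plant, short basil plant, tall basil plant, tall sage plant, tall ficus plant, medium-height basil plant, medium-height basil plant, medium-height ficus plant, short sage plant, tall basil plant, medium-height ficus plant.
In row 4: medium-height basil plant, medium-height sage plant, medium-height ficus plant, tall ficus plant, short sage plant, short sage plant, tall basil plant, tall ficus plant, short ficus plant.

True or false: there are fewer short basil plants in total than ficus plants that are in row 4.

short basil plants: 5.
ficus plants in row 4: 4.
The claim requires 5 < 4, which does not hold.

False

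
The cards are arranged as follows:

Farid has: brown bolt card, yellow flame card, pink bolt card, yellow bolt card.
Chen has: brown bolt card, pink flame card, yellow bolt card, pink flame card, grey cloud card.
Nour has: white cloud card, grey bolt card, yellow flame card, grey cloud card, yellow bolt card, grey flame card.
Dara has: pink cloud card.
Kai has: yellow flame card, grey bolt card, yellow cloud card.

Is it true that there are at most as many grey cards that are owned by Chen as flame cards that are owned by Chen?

grey cards owned by Chen: 1.
flame cards owned by Chen: 2.
The claim requires 1 ≤ 2, which holds.

True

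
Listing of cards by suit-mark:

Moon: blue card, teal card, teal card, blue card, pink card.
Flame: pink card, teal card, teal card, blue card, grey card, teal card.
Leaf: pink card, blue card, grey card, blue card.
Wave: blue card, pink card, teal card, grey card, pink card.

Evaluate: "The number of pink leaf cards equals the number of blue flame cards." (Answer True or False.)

pink leaf cards: 1.
blue flame cards: 1.
The claim requires 1 = 1, which holds.

True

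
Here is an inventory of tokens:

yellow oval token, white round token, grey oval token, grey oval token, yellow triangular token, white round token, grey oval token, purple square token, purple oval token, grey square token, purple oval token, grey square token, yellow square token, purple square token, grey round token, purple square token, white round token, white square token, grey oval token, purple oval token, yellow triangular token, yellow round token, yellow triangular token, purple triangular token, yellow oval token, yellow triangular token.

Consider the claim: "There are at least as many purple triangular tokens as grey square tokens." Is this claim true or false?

False

purple triangular tokens: 1.
grey square tokens: 2.
The claim requires 1 ≥ 2, which does not hold.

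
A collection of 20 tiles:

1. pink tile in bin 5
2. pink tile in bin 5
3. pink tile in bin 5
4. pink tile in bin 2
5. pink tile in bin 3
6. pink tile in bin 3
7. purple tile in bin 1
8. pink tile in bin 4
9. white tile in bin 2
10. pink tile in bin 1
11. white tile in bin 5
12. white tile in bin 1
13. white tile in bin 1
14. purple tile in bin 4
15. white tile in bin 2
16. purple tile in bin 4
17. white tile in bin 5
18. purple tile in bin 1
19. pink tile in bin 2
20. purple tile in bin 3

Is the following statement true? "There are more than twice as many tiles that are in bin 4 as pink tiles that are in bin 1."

True

tiles in bin 4: 3.
pink tiles in bin 1: 1.
The claim requires 3 > 2 × 1 = 2, which holds.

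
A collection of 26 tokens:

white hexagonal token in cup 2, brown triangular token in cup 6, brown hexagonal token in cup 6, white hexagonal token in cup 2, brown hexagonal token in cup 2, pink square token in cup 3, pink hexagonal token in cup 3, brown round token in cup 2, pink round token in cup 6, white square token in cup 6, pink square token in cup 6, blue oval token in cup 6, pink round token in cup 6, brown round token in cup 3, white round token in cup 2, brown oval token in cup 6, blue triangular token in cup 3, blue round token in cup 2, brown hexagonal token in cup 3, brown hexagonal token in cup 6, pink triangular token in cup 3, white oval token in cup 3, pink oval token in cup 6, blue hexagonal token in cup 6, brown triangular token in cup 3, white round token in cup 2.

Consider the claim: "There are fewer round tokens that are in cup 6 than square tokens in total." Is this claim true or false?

There are 2 round tokens in cup 6.
There are 3 square tokens.
The claim requires 2 < 3, which holds.

True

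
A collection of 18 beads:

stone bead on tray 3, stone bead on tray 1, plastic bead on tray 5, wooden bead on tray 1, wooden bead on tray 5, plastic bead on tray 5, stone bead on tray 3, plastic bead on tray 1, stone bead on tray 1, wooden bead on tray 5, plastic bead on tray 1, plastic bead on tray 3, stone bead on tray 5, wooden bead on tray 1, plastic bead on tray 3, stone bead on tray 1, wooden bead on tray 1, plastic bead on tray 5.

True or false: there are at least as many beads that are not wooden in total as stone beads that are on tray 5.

There are 13 beads that are not wooden.
There is 1 stone bead on tray 5.
The claim requires 13 ≥ 1, which holds.

True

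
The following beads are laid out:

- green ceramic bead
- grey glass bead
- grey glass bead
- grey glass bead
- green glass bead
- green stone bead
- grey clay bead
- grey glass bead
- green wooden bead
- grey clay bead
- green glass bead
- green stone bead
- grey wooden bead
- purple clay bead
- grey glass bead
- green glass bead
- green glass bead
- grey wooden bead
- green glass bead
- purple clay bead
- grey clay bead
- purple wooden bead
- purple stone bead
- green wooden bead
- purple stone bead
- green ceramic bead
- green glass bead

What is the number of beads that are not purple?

Total beads: 27; with the excluded value: 5; remaining 27 − 5 = 22.

22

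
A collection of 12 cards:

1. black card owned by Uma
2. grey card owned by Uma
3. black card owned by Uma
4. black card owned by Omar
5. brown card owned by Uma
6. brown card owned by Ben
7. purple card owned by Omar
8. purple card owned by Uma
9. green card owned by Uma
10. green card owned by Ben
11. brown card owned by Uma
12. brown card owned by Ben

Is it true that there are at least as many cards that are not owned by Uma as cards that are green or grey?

cards that are not owned by Uma: 5.
cards that are green or grey: 3.
The claim requires 5 ≥ 3, which holds.

True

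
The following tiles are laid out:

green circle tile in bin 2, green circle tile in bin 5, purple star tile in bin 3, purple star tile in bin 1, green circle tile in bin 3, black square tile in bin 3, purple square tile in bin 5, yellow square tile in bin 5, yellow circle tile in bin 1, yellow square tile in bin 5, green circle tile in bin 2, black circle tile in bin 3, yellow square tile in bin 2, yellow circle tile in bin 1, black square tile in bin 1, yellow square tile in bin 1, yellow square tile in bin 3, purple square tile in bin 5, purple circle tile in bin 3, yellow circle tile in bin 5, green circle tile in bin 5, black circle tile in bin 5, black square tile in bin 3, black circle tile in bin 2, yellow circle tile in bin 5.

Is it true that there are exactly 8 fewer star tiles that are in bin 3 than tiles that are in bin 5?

|star tiles in bin 3| = 1.
|tiles in bin 5| = 9.
The claim requires 9 − 1 (= 8) to equal 8, which holds.

True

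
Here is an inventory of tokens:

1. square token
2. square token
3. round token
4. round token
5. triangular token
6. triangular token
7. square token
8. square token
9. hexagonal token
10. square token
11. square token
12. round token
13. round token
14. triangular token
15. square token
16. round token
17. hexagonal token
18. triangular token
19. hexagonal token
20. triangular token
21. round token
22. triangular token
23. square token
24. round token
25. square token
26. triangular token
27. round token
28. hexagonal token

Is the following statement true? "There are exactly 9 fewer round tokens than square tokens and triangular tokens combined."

False

|round tokens| = 8.
square tokens: 9; triangular tokens: 7; combined: 9 + 7 = 16.
The claim requires 16 − 8 (= 8) to equal 9, which does not hold.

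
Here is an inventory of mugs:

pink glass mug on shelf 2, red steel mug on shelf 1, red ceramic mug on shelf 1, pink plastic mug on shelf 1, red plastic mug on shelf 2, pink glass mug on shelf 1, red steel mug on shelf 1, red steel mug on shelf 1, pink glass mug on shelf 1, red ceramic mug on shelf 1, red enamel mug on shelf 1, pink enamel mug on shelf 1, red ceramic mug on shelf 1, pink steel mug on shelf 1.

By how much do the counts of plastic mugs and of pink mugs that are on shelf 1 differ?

3

plastic mugs: 2. pink mugs on shelf 1: 5.
|2 − 5| = 5 − 2 = 3.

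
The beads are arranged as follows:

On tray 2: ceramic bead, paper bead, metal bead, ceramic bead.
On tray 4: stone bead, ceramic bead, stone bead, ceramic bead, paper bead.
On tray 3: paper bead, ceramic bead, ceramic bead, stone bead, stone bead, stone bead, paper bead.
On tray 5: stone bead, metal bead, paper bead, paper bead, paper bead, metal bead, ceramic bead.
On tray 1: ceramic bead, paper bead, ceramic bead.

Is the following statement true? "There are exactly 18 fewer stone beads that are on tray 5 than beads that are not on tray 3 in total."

True

|stone beads on tray 5| = 1.
|beads that are not on tray 3| = 19.
The claim requires 19 − 1 (= 18) to equal 18, which holds.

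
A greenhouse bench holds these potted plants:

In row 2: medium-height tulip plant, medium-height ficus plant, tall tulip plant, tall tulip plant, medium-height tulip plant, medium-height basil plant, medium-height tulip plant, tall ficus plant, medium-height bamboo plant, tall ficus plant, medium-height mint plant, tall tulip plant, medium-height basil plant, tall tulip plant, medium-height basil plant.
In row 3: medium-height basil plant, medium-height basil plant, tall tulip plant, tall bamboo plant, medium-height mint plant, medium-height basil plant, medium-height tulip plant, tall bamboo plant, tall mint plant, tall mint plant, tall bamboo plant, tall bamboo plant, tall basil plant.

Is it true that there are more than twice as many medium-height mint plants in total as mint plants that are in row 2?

False

There are 2 medium-height mint plants.
There is 1 mint plant in row 2.
The claim requires 2 > 2 × 1 = 2, which does not hold.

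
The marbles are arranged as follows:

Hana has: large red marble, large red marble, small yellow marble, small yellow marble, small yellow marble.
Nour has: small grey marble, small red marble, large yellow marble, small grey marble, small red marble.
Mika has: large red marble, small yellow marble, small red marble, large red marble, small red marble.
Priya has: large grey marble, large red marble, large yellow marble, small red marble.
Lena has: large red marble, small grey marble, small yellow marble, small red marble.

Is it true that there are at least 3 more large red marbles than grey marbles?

large red marbles: 6.
grey marbles: 4.
The claim requires 6 − 4 = 2 ≥ 3, which does not hold.

False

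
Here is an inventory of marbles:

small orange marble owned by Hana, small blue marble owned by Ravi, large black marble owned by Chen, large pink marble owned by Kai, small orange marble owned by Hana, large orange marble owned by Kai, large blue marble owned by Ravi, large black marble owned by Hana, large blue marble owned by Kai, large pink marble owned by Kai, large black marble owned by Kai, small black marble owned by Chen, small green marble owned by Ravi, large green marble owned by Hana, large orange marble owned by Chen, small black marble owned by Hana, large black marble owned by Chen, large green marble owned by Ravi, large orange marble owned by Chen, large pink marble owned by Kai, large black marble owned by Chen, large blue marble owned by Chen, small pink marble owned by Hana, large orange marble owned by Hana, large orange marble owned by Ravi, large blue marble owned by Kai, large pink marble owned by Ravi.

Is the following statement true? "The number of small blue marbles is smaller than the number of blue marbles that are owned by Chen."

False

small blue marbles: 1.
blue marbles owned by Chen: 1.
The claim requires 1 < 1, which does not hold.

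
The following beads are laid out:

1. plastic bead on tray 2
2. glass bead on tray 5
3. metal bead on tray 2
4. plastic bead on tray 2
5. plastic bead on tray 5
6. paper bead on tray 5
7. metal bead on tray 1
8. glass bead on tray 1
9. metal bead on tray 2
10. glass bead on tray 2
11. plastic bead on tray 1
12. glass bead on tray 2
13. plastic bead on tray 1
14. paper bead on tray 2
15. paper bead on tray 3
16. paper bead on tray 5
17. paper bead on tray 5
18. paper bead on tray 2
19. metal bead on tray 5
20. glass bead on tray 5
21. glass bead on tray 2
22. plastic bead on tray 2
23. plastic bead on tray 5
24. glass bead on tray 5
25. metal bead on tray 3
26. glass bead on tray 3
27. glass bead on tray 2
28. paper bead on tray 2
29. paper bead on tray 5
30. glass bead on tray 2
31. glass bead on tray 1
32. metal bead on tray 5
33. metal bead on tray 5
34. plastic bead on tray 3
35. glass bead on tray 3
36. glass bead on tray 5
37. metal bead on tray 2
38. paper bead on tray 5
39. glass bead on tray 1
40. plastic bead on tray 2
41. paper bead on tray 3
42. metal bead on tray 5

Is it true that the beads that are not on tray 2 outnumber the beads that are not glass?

|beads that are not on tray 2| = 27.
|beads that are not glass| = 28.
The claim requires 27 > 28, which does not hold.

False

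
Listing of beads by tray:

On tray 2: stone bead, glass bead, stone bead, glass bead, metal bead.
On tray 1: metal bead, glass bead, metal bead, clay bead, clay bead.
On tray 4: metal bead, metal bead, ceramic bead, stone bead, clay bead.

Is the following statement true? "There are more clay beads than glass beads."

False

|clay beads| = 3.
|glass beads| = 3.
The claim requires 3 > 3, which does not hold.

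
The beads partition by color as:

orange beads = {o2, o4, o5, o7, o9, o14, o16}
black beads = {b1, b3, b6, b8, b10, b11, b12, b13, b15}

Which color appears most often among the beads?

Counts by color: black 9, orange 7.
The maximum is 9, held uniquely by black.

black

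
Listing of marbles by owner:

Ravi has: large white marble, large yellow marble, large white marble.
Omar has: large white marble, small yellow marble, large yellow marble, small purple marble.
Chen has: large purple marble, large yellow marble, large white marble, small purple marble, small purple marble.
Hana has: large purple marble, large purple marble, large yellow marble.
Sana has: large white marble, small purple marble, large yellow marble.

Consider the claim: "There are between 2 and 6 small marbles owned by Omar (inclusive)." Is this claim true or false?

Count of small marbles owned by Omar: 2.
The claim requires 2 ≤ 2 ≤ 6, which holds.

True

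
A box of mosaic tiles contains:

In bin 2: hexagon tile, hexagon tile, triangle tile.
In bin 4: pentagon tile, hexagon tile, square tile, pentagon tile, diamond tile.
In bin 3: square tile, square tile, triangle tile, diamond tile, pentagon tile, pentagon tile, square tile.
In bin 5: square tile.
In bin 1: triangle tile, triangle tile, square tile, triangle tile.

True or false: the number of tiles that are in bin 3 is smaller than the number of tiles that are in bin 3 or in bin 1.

True

tiles in bin 3: 7.
tiles in bin 3 or in bin 1: 11.
The claim requires 7 < 11, which holds.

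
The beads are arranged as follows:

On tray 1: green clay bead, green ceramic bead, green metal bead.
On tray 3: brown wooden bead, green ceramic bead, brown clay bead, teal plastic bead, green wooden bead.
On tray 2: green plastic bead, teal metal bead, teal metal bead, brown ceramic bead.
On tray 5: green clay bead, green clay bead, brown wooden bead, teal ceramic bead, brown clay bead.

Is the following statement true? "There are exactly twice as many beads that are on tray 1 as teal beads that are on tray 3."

False

|beads on tray 1| = 3.
|teal beads on tray 3| = 1.
The claim requires 3 = 2 × 1 = 2, which does not hold.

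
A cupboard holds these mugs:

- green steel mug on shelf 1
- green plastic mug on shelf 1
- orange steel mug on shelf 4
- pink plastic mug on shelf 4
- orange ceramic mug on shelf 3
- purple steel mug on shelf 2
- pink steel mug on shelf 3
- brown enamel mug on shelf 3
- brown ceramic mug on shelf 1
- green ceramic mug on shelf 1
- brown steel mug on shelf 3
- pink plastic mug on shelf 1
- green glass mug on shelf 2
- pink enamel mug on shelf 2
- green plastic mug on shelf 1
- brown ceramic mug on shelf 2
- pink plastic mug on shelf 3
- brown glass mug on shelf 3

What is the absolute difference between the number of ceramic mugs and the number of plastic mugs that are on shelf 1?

ceramic mugs: 4. plastic mugs on shelf 1: 3.
|4 − 3| = 4 − 3 = 1.

1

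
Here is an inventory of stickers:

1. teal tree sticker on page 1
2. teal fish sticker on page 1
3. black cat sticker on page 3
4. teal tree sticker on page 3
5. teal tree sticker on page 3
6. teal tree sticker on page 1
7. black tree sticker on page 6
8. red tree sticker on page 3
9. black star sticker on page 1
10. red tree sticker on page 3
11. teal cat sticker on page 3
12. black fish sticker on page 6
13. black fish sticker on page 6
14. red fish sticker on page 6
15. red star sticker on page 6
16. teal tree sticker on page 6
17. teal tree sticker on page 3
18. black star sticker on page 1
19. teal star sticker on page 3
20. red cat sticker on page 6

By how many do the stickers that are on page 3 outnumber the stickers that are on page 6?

1

stickers on page 3: 8.
stickers on page 6: 7.
8 − 7 = 1.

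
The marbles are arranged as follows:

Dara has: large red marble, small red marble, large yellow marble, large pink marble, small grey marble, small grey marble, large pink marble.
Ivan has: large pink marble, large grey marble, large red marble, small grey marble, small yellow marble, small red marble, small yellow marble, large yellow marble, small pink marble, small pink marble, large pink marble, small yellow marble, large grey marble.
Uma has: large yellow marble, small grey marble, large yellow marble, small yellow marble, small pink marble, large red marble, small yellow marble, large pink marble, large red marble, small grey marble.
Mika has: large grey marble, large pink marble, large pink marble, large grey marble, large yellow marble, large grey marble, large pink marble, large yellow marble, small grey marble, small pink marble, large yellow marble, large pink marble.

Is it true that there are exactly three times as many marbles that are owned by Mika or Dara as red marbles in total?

False

Count of marbles owned by Mika or Dara: 19.
There are 6 red marbles.
The claim requires 19 = 3 × 6 = 18, which does not hold.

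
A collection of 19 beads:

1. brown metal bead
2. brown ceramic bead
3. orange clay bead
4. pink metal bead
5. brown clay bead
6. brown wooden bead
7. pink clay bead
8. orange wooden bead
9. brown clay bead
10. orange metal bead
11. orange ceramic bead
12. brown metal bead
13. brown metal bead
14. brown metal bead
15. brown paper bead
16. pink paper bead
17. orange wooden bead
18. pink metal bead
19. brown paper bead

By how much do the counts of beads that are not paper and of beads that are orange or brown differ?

1

beads that are not paper: 16. beads that are orange or brown: 15.
|16 − 15| = 16 − 15 = 1.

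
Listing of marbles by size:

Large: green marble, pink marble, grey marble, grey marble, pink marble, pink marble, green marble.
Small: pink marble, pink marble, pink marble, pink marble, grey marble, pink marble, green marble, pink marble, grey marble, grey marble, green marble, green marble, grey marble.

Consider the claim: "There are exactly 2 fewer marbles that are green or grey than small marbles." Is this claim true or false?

True

|marbles that are green or grey| = 11.
|small marbles| = 13.
The claim requires 13 − 11 (= 2) to equal 2, which holds.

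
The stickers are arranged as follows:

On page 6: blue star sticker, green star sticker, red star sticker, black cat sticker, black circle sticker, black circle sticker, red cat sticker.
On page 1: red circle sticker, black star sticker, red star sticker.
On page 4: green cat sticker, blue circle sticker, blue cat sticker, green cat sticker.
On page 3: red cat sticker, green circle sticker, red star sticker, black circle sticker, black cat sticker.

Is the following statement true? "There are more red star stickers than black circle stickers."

red star stickers: 3.
black circle stickers: 3.
The claim requires 3 > 3, which does not hold.

False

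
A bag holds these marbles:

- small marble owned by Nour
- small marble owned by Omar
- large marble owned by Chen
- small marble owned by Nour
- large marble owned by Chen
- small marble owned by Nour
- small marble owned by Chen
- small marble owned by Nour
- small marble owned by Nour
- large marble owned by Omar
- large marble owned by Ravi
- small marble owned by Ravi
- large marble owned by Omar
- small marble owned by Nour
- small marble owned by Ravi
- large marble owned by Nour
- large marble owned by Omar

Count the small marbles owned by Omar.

1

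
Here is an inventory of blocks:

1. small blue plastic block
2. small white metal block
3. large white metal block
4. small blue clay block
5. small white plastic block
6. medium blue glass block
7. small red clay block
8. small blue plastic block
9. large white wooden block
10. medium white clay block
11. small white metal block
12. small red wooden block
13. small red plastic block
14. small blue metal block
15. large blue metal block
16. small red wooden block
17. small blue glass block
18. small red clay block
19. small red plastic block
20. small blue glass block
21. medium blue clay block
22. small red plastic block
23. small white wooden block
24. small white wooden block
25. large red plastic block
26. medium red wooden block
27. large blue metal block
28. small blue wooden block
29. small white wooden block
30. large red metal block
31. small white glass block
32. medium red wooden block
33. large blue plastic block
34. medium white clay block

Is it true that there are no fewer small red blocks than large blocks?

True

small red blocks: 7.
large blocks: 7.
The claim requires 7 ≥ 7, which holds.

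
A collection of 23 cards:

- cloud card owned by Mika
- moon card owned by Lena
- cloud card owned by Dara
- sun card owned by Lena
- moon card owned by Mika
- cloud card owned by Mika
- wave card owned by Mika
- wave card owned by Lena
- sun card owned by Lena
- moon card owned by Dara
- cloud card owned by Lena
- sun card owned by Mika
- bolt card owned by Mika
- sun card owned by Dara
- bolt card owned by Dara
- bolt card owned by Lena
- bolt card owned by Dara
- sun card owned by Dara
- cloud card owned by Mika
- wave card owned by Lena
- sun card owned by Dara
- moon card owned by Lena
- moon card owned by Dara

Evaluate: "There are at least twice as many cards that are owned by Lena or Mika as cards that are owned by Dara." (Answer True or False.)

False

|cards owned by Lena or Mika| = 15.
|cards owned by Dara| = 8.
The claim requires 15 ≥ 2 × 8 = 16, which does not hold.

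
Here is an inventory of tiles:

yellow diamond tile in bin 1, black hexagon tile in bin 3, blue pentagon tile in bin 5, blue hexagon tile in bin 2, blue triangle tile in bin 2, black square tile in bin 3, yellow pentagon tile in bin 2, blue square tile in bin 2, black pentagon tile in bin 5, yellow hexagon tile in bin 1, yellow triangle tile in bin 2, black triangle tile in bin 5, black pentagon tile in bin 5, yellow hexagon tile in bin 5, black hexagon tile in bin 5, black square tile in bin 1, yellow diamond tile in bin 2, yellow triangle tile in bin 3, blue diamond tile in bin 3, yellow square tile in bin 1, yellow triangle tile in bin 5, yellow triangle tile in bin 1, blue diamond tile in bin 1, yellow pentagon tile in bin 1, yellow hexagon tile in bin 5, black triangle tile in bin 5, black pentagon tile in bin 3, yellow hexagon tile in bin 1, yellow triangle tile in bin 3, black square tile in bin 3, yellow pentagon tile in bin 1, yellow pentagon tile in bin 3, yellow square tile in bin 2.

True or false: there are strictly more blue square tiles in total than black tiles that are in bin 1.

|blue square tiles| = 1.
|black tiles in bin 1| = 1.
The claim requires 1 > 1, which does not hold.

False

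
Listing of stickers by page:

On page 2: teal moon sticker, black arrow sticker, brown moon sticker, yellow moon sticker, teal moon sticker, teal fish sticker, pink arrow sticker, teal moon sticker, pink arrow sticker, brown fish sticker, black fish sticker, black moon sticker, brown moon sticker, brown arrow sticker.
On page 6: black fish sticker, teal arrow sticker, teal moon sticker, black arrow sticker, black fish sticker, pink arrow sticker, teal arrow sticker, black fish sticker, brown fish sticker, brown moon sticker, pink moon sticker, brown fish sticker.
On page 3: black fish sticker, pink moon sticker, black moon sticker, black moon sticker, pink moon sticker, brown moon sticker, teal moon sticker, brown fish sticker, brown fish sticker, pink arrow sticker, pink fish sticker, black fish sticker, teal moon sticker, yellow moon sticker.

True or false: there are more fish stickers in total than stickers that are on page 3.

There are 13 fish stickers.
There are 14 stickers on page 3.
The claim requires 13 > 14, which does not hold.

False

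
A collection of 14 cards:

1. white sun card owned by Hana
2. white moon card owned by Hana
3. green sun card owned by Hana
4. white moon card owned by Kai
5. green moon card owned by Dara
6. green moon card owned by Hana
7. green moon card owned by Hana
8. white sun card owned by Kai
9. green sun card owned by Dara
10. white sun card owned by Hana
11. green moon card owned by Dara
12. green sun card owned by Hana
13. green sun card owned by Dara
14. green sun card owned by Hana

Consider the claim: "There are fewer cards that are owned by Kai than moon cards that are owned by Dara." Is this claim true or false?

|cards owned by Kai| = 2.
|moon cards owned by Dara| = 2.
The claim requires 2 < 2, which does not hold.

False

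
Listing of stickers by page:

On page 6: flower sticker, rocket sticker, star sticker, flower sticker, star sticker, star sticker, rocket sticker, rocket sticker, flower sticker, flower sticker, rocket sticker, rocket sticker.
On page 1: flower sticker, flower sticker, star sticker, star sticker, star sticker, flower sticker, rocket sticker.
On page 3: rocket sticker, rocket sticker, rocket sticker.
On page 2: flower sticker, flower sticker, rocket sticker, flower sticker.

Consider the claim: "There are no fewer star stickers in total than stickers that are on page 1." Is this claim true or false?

star stickers: 6.
stickers on page 1: 7.
The claim requires 6 ≥ 7, which does not hold.

False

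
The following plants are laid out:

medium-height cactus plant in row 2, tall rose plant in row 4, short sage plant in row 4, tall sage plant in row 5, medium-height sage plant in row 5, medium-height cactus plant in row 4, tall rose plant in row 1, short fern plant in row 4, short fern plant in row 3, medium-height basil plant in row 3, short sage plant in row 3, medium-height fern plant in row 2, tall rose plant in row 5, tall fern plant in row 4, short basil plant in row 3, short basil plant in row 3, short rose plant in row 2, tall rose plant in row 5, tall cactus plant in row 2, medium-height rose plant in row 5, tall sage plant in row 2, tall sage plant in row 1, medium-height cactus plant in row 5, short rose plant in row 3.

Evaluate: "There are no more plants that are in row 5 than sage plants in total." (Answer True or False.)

|plants in row 5| = 6.
|sage plants| = 6.
The claim requires 6 ≤ 6, which holds.

True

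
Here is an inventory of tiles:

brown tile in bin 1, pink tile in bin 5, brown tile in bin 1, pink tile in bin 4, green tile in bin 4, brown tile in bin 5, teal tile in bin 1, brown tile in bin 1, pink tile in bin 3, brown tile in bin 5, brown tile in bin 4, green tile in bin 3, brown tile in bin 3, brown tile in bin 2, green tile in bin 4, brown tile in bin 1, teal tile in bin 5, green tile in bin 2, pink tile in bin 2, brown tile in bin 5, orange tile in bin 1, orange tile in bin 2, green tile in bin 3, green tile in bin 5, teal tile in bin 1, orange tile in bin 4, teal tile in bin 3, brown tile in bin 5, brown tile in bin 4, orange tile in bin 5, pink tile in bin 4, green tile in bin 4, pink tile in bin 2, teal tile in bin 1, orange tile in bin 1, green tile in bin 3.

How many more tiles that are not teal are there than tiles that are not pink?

1

tiles that are not teal: 31.
tiles that are not pink: 30.
31 − 30 = 1.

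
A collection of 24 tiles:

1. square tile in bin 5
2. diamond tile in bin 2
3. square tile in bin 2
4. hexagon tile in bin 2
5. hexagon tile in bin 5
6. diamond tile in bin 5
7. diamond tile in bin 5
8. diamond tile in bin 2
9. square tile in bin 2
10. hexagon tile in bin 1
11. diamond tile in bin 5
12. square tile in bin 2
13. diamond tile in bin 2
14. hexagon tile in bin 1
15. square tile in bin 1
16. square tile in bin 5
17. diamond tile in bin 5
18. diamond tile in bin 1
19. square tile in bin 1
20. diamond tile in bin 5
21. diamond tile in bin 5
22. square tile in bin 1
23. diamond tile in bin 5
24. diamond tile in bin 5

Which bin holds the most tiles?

Counts by bin: bin 5→11, bin 2→7, bin 1→6.
The maximum is 11, held uniquely by bin 5.

bin 5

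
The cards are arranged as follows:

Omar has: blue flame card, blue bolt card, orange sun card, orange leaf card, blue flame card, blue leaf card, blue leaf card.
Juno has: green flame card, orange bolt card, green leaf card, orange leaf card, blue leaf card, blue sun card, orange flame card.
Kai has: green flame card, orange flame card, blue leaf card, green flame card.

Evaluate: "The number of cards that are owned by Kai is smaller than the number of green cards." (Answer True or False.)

|cards owned by Kai| = 4.
|green cards| = 4.
The claim requires 4 < 4, which does not hold.

False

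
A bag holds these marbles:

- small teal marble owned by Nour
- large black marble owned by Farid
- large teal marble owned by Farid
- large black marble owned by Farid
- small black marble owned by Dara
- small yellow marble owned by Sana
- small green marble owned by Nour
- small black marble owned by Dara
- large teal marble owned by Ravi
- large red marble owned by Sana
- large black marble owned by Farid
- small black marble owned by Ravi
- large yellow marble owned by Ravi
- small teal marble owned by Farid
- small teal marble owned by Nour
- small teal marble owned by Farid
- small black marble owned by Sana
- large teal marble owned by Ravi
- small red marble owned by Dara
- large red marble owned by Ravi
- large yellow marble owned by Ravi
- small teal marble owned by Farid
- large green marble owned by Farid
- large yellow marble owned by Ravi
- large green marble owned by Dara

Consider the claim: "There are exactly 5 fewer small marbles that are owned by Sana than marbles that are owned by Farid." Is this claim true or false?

False

small marbles owned by Sana: 2.
marbles owned by Farid: 8.
The claim requires 8 − 2 (= 6) to equal 5, which does not hold.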